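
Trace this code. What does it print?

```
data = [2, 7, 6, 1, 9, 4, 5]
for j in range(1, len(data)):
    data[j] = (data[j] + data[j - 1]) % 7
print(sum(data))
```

18

j=1: data[1] = (7+2)%7 = 2 → [2, 2, 6, 1, 9, 4, 5]
j=2: data[2] = (6+2)%7 = 1 → [2, 2, 1, 1, 9, 4, 5]
j=3: data[3] = (1+1)%7 = 2 → [2, 2, 1, 2, 9, 4, 5]
j=4: data[4] = (9+2)%7 = 4 → [2, 2, 1, 2, 4, 4, 5]
j=5: data[5] = (4+4)%7 = 1 → [2, 2, 1, 2, 4, 1, 5]
j=6: data[6] = (5+1)%7 = 6 → [2, 2, 1, 2, 4, 1, 6]
sum = 18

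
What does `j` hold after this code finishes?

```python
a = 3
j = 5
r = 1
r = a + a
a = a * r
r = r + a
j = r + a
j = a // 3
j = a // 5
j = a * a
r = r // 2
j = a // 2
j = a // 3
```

r = 3+3 = 6
a = 3*6 = 18
r = 6+18 = 24
j = 24+18 = 42
j = 18//3 = 6
j = 18//5 = 3
j = 18*18 = 324
r = 24//2 = 12
j = 18//2 = 9
j = 18//3 = 6

6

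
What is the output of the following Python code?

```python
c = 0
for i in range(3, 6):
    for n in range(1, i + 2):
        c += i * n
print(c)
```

i=3,n=1: c = 0+3 = 3
i=3,n=2: c = 3+6 = 9
i=3,n=3: c = 9+9 = 18
i=3,n=4: c = 18+12 = 30
i=4,n=1: c = 30+4 = 34
i=4,n=2: c = 34+8 = 42
i=4,n=3: c = 42+12 = 54
i=4,n=4: c = 54+16 = 70
i=4,n=5: c = 70+20 = 90
i=5,n=1: c = 90+5 = 95
i=5,n=2: c = 95+10 = 105
i=5,n=3: c = 105+15 = 120
i=5,n=4: c = 120+20 = 140
i=5,n=5: c = 140+25 = 165
i=5,n=6: c = 165+30 = 195

195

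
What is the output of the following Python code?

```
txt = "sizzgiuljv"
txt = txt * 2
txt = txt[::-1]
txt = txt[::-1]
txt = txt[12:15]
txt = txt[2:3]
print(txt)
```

repeat ×2 → 'sizzgiuljvsizzgiuljv'
reverse → 'vjluigzzisvjluigzzis'
reverse → 'sizzgiuljvsizzgiuljv'
slice [12:15] → 'zzg'
slice [2:3] → 'g'

g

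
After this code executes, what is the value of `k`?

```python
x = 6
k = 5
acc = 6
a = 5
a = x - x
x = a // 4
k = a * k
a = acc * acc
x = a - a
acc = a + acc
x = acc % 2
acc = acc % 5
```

a = 6-6 = 0
x = 0//4 = 0
k = 0*5 = 0
a = 6*6 = 36
x = 36-36 = 0
acc = 36+6 = 42
x = 42%2 = 0
acc = 42%5 = 2

0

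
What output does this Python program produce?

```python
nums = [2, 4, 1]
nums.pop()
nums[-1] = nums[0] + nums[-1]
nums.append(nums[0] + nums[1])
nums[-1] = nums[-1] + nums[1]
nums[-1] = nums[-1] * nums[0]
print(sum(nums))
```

pop() removes 1 → [2, 4]
nums[-1] = nums[0]+nums[-1] = 2+4 = 6 → [2, 6]
append nums[0]+nums[1] = 2+6 = 8 → [2, 6, 8]
nums[-1] = nums[-1]+nums[1] = 8+6 = 14 → [2, 6, 14]
nums[-1] = nums[-1]*nums[0] = 14*2 = 28 → [2, 6, 28]
sum = 36

36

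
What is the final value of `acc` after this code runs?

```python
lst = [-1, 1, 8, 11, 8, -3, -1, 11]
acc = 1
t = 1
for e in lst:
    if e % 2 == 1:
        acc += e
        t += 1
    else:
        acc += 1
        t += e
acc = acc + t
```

e=-1: odd, acc = 1+(-1) = 0; t=2
e=1: odd, acc = 0+1 = 1; t=3
e=8: not odd, acc = 1+1 = 2; t=11
e=11: odd, acc = 2+11 = 13; t=12
e=8: not odd, acc = 13+1 = 14; t=20
e=-3: odd, acc = 14+(-3) = 11; t=21
e=-1: odd, acc = 11+(-1) = 10; t=22
e=11: odd, acc = 10+11 = 21; t=23
acc+t = 21+23 = 44

44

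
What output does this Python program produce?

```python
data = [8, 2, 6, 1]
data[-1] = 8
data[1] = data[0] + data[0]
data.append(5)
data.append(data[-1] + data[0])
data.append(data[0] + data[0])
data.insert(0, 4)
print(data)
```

[4, 8, 16, 6, 8, 5, 13, 16]

data[-1] = 8 → [8, 2, 6, 8]
data[1] = data[0]+data[0] = 8+8 = 16 → [8, 16, 6, 8]
append 5 → [8, 16, 6, 8, 5]
append data[-1]+data[0] = 5+8 = 13 → [8, 16, 6, 8, 5, 13]
append data[0]+data[0] = 8+8 = 16 → [8, 16, 6, 8, 5, 13, 16]
insert 4 at 0 → [4, 8, 16, 6, 8, 5, 13, 16]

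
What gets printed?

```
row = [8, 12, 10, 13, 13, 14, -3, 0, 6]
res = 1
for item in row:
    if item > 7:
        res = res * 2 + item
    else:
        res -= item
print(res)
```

681

item=8: >7, res = 1*2+8 = 10
item=12: >7, res = 10*2+12 = 32
item=10: >7, res = 32*2+10 = 74
item=13: >7, res = 74*2+13 = 161
item=13: >7, res = 161*2+13 = 335
item=14: >7, res = 335*2+14 = 684
item=-3: not >7, res = 684-(-3) = 687
item=0: not >7, res = 687-0 = 687
item=6: not >7, res = 687-6 = 681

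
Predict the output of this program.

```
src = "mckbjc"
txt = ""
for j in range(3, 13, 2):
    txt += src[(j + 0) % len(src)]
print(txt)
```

bccbc

j=3: add src[3]='b' → 'b'
j=5: add src[5]='c' → 'bc'
j=7: add src[1]='c' → 'bcc'
j=9: add src[3]='b' → 'bccb'
j=11: add src[5]='c' → 'bccbc'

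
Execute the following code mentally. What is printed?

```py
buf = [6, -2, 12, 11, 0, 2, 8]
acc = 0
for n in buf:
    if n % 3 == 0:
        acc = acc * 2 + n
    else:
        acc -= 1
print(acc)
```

40

n=6: %3==0, acc = 0*2+6 = 6
n=-2: not %3==0, acc = 6-1 = 5
n=12: %3==0, acc = 5*2+12 = 22
n=11: not %3==0, acc = 22-1 = 21
n=0: %3==0, acc = 21*2+0 = 42
n=2: not %3==0, acc = 42-1 = 41
n=8: not %3==0, acc = 41-1 = 40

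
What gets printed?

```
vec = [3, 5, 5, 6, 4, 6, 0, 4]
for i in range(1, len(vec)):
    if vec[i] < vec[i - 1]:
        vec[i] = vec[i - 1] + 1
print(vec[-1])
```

10

i=1: 5>=3, unchanged → [3, 5, 5, 6, 4, 6, 0, 4]
i=2: 5>=5, unchanged → [3, 5, 5, 6, 4, 6, 0, 4]
i=3: 6>=5, unchanged → [3, 5, 5, 6, 4, 6, 0, 4]
i=4: 4<6, vec[4] = 6+1 = 7 → [3, 5, 5, 6, 7, 6, 0, 4]
i=5: 6<7, vec[5] = 7+1 = 8 → [3, 5, 5, 6, 7, 8, 0, 4]
i=6: 0<8, vec[6] = 8+1 = 9 → [3, 5, 5, 6, 7, 8, 9, 4]
i=7: 4<9, vec[7] = 9+1 = 10 → [3, 5, 5, 6, 7, 8, 9, 10]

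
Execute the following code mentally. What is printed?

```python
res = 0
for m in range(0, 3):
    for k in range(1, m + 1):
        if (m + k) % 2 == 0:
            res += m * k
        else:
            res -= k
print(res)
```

m=1,k=1: even sum, res = 0+1 = 1
m=2,k=1: odd sum, res = 1-1 = 0
m=2,k=2: even sum, res = 0+4 = 4

4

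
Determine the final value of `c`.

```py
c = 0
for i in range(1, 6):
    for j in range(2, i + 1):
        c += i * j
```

125

i=2,j=2: c = 0+4 = 4
i=3,j=2: c = 4+6 = 10
i=3,j=3: c = 10+9 = 19
i=4,j=2: c = 19+8 = 27
i=4,j=3: c = 27+12 = 39
i=4,j=4: c = 39+16 = 55
i=5,j=2: c = 55+10 = 65
i=5,j=3: c = 65+15 = 80
i=5,j=4: c = 80+20 = 100
i=5,j=5: c = 100+25 = 125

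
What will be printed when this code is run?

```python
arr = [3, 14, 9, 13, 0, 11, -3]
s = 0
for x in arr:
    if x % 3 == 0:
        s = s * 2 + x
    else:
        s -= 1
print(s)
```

43

x=3: %3==0, s = 0*2+3 = 3
x=14: not %3==0, s = 3-1 = 2
x=9: %3==0, s = 2*2+9 = 13
x=13: not %3==0, s = 13-1 = 12
x=0: %3==0, s = 12*2+0 = 24
x=11: not %3==0, s = 24-1 = 23
x=-3: %3==0, s = 23*2+(-3) = 43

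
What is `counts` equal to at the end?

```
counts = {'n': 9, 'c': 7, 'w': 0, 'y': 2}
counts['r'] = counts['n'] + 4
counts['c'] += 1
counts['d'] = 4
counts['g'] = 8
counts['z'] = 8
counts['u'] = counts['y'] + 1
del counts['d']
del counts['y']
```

counts['r'] = counts['n']+4 = 13 → {'n': 9, 'c': 7, 'w': 0, 'y': 2, 'r': 13}
counts['c'] = 7+1 = 8 → {'n': 9, 'c': 8, 'w': 0, 'y': 2, 'r': 13}
counts['d'] = 4 → {'n': 9, 'c': 8, 'w': 0, 'y': 2, 'r': 13, 'd': 4}
counts['g'] = 8 → {'n': 9, 'c': 8, 'w': 0, 'y': 2, 'r': 13, 'd': 4, 'g': 8}
counts['z'] = 8 → {'n': 9, 'c': 8, 'w': 0, 'y': 2, 'r': 13, 'd': 4, 'g': 8, 'z': 8}
counts['u'] = counts['y']+1 = 3 → {'n': 9, 'c': 8, 'w': 0, 'y': 2, 'r': 13, 'd': 4, 'g': 8, 'z': 8, 'u': 3}
del 'd' → {'n': 9, 'c': 8, 'w': 0, 'y': 2, 'r': 13, 'g': 8, 'z': 8, 'u': 3}
del 'y' → {'n': 9, 'c': 8, 'w': 0, 'r': 13, 'g': 8, 'z': 8, 'u': 3}

{'n': 9, 'c': 8, 'w': 0, 'r': 13, 'g': 8, 'z': 8, 'u': 3}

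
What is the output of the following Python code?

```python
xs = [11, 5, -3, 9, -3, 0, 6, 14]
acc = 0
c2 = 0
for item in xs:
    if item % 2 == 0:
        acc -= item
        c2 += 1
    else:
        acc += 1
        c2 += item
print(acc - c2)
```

-37

item=11: not even, acc = 0+1 = 1; c2=11
item=5: not even, acc = 1+1 = 2; c2=16
item=-3: not even, acc = 2+1 = 3; c2=13
item=9: not even, acc = 3+1 = 4; c2=22
item=-3: not even, acc = 4+1 = 5; c2=19
item=0: even, acc = 5-0 = 5; c2=20
item=6: even, acc = 5-6 = -1; c2=21
item=14: even, acc = (-1)-14 = -15; c2=22
acc-c2 = (-15)-22 = -37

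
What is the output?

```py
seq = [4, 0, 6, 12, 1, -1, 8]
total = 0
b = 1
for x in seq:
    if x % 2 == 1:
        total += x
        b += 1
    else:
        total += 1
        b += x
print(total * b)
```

165

x=4: not odd, total = 0+1 = 1; b=5
x=0: not odd, total = 1+1 = 2; b=5
x=6: not odd, total = 2+1 = 3; b=11
x=12: not odd, total = 3+1 = 4; b=23
x=1: odd, total = 4+1 = 5; b=24
x=-1: odd, total = 5+(-1) = 4; b=25
x=8: not odd, total = 4+1 = 5; b=33
total*b = 5*33 = 165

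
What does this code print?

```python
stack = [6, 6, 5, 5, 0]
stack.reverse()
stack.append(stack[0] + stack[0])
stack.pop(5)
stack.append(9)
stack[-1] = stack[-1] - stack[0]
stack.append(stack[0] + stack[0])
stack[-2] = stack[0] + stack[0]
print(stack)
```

reverse → [0, 5, 5, 6, 6]
append stack[0]+stack[0] = 0+0 = 0 → [0, 5, 5, 6, 6, 0]
pop(5) removes 0 → [0, 5, 5, 6, 6]
append 9 → [0, 5, 5, 6, 6, 9]
stack[-1] = stack[-1]-stack[0] = 9-0 = 9 → [0, 5, 5, 6, 6, 9]
append stack[0]+stack[0] = 0+0 = 0 → [0, 5, 5, 6, 6, 9, 0]
stack[-2] = stack[0]+stack[0] = 0+0 = 0 → [0, 5, 5, 6, 6, 0, 0]

[0, 5, 5, 6, 6, 0, 0]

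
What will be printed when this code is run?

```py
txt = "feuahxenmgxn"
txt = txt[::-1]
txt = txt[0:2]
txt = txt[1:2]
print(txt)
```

reverse → 'nxgmnexhauef'
slice [0:2] → 'nx'
slice [1:2] → 'x'

x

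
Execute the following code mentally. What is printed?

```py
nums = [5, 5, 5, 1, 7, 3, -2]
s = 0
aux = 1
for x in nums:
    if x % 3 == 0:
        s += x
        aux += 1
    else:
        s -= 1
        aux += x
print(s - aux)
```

x=5: not %3==0, s = 0-1 = -1; aux=6
x=5: not %3==0, s = (-1)-1 = -2; aux=11
x=5: not %3==0, s = (-2)-1 = -3; aux=16
x=1: not %3==0, s = (-3)-1 = -4; aux=17
x=7: not %3==0, s = (-4)-1 = -5; aux=24
x=3: %3==0, s = (-5)+3 = -2; aux=25
x=-2: not %3==0, s = (-2)-1 = -3; aux=23
s-aux = (-3)-23 = -26

-26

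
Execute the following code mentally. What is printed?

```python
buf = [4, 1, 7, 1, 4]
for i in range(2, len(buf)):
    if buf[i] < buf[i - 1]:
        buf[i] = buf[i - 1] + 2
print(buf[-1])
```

11

i=2: 7>=1, unchanged → [4, 1, 7, 1, 4]
i=3: 1<7, buf[3] = 7+2 = 9 → [4, 1, 7, 9, 4]
i=4: 4<9, buf[4] = 9+2 = 11 → [4, 1, 7, 9, 11]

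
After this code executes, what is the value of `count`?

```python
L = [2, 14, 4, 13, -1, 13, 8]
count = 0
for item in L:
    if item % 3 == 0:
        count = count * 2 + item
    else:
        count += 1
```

7

item=2: not %3==0, count = 0+1 = 1
item=14: not %3==0, count = 1+1 = 2
item=4: not %3==0, count = 2+1 = 3
item=13: not %3==0, count = 3+1 = 4
item=-1: not %3==0, count = 4+1 = 5
item=13: not %3==0, count = 5+1 = 6
item=8: not %3==0, count = 6+1 = 7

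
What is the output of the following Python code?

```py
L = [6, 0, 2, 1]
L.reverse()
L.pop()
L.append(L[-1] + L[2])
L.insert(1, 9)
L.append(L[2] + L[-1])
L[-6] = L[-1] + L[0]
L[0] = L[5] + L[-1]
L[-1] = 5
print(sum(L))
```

20

reverse → [1, 2, 0, 6]
pop() removes 6 → [1, 2, 0]
append L[-1]+L[2] = 0+0 = 0 → [1, 2, 0, 0]
insert 9 at 1 → [1, 9, 2, 0, 0]
append L[2]+L[-1] = 2+0 = 2 → [1, 9, 2, 0, 0, 2]
L[-6] = L[-1]+L[0] = 2+1 = 3 → [3, 9, 2, 0, 0, 2]
L[0] = L[5]+L[-1] = 2+2 = 4 → [4, 9, 2, 0, 0, 2]
L[-1] = 5 → [4, 9, 2, 0, 0, 5]
sum = 20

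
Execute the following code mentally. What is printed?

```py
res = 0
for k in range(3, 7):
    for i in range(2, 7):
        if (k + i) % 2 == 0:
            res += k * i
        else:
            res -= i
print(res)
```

144

k=3,i=2: odd sum, res = 0-2 = -2
k=3,i=3: even sum, res = (-2)+9 = 7
k=3,i=4: odd sum, res = 7-4 = 3
k=3,i=5: even sum, res = 3+15 = 18
k=3,i=6: odd sum, res = 18-6 = 12
k=4,i=2: even sum, res = 12+8 = 20
k=4,i=3: odd sum, res = 20-3 = 17
k=4,i=4: even sum, res = 17+16 = 33
k=4,i=5: odd sum, res = 33-5 = 28
k=4,i=6: even sum, res = 28+24 = 52
k=5,i=2: odd sum, res = 52-2 = 50
k=5,i=3: even sum, res = 50+15 = 65
k=5,i=4: odd sum, res = 65-4 = 61
k=5,i=5: even sum, res = 61+25 = 86
k=5,i=6: odd sum, res = 86-6 = 80
k=6,i=2: even sum, res = 80+12 = 92
k=6,i=3: odd sum, res = 92-3 = 89
k=6,i=4: even sum, res = 89+24 = 113
k=6,i=5: odd sum, res = 113-5 = 108
k=6,i=6: even sum, res = 108+36 = 144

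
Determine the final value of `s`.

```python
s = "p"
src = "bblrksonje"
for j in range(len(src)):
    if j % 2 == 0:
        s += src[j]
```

j=0: add 'b' → 'pb'
j=1: skip
j=2: add 'l' → 'pbl'
j=3: skip
j=4: add 'k' → 'pblk'
j=5: skip
j=6: add 'o' → 'pblko'
j=7: skip
j=8: add 'j' → 'pblkoj'
j=9: skip

'pblkoj'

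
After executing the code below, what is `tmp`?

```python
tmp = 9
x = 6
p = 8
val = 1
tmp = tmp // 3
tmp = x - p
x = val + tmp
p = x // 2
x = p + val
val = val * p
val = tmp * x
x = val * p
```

-2

tmp = 9//3 = 3
tmp = 6-8 = -2
x = 1+(-2) = -1
p = (-1)//2 = -1
x = (-1)+1 = 0
val = 1*(-1) = -1
val = (-2)*0 = 0
x = 0*(-1) = 0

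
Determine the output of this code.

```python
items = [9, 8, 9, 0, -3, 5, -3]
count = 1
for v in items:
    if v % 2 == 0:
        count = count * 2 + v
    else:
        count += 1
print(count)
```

v=9: not even, count = 1+1 = 2
v=8: even, count = 2*2+8 = 12
v=9: not even, count = 12+1 = 13
v=0: even, count = 13*2+0 = 26
v=-3: not even, count = 26+1 = 27
v=5: not even, count = 27+1 = 28
v=-3: not even, count = 28+1 = 29

29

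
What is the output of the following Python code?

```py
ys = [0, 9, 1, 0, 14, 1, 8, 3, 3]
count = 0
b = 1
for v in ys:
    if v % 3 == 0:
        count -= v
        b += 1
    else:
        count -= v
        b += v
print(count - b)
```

v=0: %3==0, count = 0-0 = 0; b=2
v=9: %3==0, count = 0-9 = -9; b=3
v=1: not %3==0, count = (-9)-1 = -10; b=4
v=0: %3==0, count = (-10)-0 = -10; b=5
v=14: not %3==0, count = (-10)-14 = -24; b=19
v=1: not %3==0, count = (-24)-1 = -25; b=20
v=8: not %3==0, count = (-25)-8 = -33; b=28
v=3: %3==0, count = (-33)-3 = -36; b=29
v=3: %3==0, count = (-36)-3 = -39; b=30
count-b = (-39)-30 = -69

-69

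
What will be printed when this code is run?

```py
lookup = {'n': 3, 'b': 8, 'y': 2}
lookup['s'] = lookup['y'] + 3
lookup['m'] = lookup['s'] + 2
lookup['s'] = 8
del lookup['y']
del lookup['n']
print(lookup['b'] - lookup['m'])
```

1

lookup['s'] = lookup['y']+3 = 5 → {'n': 3, 'b': 8, 'y': 2, 's': 5}
lookup['m'] = lookup['s']+2 = 7 → {'n': 3, 'b': 8, 'y': 2, 's': 5, 'm': 7}
lookup['s'] = 8 → {'n': 3, 'b': 8, 'y': 2, 's': 8, 'm': 7}
del 'y' → {'n': 3, 'b': 8, 's': 8, 'm': 7}
del 'n' → {'b': 8, 's': 8, 'm': 7}
lookup['b']-lookup['m'] = 8-7 = 1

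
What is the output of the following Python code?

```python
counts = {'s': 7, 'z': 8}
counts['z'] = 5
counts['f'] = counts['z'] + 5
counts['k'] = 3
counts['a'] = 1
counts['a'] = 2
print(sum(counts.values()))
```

counts['z'] = 5 → {'s': 7, 'z': 5}
counts['f'] = counts['z']+5 = 10 → {'s': 7, 'z': 5, 'f': 10}
counts['k'] = 3 → {'s': 7, 'z': 5, 'f': 10, 'k': 3}
counts['a'] = 1 → {'s': 7, 'z': 5, 'f': 10, 'k': 3, 'a': 1}
counts['a'] = 2 → {'s': 7, 'z': 5, 'f': 10, 'k': 3, 'a': 2}
sum of values = 27

27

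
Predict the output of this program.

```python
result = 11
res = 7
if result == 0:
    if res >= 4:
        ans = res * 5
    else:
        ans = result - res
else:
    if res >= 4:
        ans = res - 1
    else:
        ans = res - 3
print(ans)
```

result=11, res=7
result == 0 is False; res >= 4 is True
→ ans = res - 1 = 6

6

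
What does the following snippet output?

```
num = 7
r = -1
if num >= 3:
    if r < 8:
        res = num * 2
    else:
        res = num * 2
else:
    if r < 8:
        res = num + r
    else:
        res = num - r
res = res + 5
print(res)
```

19

num=7, r=-1
num >= 3 is True; r < 8 is True
→ res = num * 2 = 14
res = 14+5 = 19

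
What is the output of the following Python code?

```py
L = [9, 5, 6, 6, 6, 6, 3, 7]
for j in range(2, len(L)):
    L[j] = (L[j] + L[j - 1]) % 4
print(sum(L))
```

j=2: L[2] = (6+5)%4 = 3 → [9, 5, 3, 6, 6, 6, 3, 7]
j=3: L[3] = (6+3)%4 = 1 → [9, 5, 3, 1, 6, 6, 3, 7]
j=4: L[4] = (6+1)%4 = 3 → [9, 5, 3, 1, 3, 6, 3, 7]
j=5: L[5] = (6+3)%4 = 1 → [9, 5, 3, 1, 3, 1, 3, 7]
j=6: L[6] = (3+1)%4 = 0 → [9, 5, 3, 1, 3, 1, 0, 7]
j=7: L[7] = (7+0)%4 = 3 → [9, 5, 3, 1, 3, 1, 0, 3]
sum = 25

25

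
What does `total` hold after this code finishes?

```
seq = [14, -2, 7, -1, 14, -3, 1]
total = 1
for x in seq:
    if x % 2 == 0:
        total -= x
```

-25

x=14: even, total = 1-14 = -13
x=-2: even, total = (-13)-(-2) = -11
x=7: not even
x=-1: not even
x=14: even, total = (-11)-14 = -25
x=-3: not even
x=1: not even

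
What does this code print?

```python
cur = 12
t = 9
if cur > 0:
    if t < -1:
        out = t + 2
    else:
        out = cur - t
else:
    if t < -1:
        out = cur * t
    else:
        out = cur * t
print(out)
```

3

cur=12, t=9
cur > 0 is True; t < -1 is False
→ out = cur - t = 3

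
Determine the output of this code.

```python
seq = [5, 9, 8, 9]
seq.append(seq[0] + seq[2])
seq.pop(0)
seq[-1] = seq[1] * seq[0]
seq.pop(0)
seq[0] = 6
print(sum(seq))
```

append seq[0]+seq[2] = 5+8 = 13 → [5, 9, 8, 9, 13]
pop(0) removes 5 → [9, 8, 9, 13]
seq[-1] = seq[1]*seq[0] = 8*9 = 72 → [9, 8, 9, 72]
pop(0) removes 9 → [8, 9, 72]
seq[0] = 6 → [6, 9, 72]
sum = 87

87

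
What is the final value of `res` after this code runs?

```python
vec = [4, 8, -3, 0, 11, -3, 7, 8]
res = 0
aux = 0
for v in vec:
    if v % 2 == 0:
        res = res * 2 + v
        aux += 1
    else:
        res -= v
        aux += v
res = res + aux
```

70

v=4: even, res = 0*2+4 = 4; aux=1
v=8: even, res = 4*2+8 = 16; aux=2
v=-3: not even, res = 16-(-3) = 19; aux=-1
v=0: even, res = 19*2+0 = 38; aux=0
v=11: not even, res = 38-11 = 27; aux=11
v=-3: not even, res = 27-(-3) = 30; aux=8
v=7: not even, res = 30-7 = 23; aux=15
v=8: even, res = 23*2+8 = 54; aux=16
res+aux = 54+16 = 70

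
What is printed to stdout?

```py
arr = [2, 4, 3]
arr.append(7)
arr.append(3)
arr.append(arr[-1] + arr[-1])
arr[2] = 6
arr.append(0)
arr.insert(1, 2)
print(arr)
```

append 7 → [2, 4, 3, 7]
append 3 → [2, 4, 3, 7, 3]
append arr[-1]+arr[-1] = 3+3 = 6 → [2, 4, 3, 7, 3, 6]
arr[2] = 6 → [2, 4, 6, 7, 3, 6]
append 0 → [2, 4, 6, 7, 3, 6, 0]
insert 2 at 1 → [2, 2, 4, 6, 7, 3, 6, 0]

[2, 2, 4, 6, 7, 3, 6, 0]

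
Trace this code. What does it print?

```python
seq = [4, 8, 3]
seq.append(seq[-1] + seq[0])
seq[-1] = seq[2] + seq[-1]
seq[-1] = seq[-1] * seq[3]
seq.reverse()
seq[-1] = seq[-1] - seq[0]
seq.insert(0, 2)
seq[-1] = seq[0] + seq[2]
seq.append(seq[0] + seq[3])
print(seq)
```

append seq[-1]+seq[0] = 3+4 = 7 → [4, 8, 3, 7]
seq[-1] = seq[2]+seq[-1] = 3+7 = 10 → [4, 8, 3, 10]
seq[-1] = seq[-1]*seq[3] = 10*10 = 100 → [4, 8, 3, 100]
reverse → [100, 3, 8, 4]
seq[-1] = seq[-1]-seq[0] = 4-100 = -96 → [100, 3, 8, -96]
insert 2 at 0 → [2, 100, 3, 8, -96]
seq[-1] = seq[0]+seq[2] = 2+3 = 5 → [2, 100, 3, 8, 5]
append seq[0]+seq[3] = 2+8 = 10 → [2, 100, 3, 8, 5, 10]

[2, 100, 3, 8, 5, 10]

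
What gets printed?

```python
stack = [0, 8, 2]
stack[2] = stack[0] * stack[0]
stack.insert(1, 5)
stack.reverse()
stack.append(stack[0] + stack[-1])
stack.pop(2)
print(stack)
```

[0, 8, 0, 0]

stack[2] = stack[0]*stack[0] = 0*0 = 0 → [0, 8, 0]
insert 5 at 1 → [0, 5, 8, 0]
reverse → [0, 8, 5, 0]
append stack[0]+stack[-1] = 0+0 = 0 → [0, 8, 5, 0, 0]
pop(2) removes 5 → [0, 8, 0, 0]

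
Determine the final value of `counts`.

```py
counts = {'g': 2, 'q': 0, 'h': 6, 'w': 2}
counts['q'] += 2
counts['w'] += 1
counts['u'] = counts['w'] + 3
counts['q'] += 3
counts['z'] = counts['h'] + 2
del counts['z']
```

{'g': 2, 'q': 5, 'h': 6, 'w': 3, 'u': 6}

counts['q'] = 0+2 = 2 → {'g': 2, 'q': 2, 'h': 6, 'w': 2}
counts['w'] = 2+1 = 3 → {'g': 2, 'q': 2, 'h': 6, 'w': 3}
counts['u'] = counts['w']+3 = 6 → {'g': 2, 'q': 2, 'h': 6, 'w': 3, 'u': 6}
counts['q'] = 2+3 = 5 → {'g': 2, 'q': 5, 'h': 6, 'w': 3, 'u': 6}
counts['z'] = counts['h']+2 = 8 → {'g': 2, 'q': 5, 'h': 6, 'w': 3, 'u': 6, 'z': 8}
del 'z' → {'g': 2, 'q': 5, 'h': 6, 'w': 3, 'u': 6}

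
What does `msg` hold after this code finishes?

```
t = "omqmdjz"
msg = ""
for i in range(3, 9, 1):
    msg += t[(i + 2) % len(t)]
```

i=3: add t[5]='j' → 'j'
i=4: add t[6]='z' → 'jz'
i=5: add t[0]='o' → 'jzo'
i=6: add t[1]='m' → 'jzom'
i=7: add t[2]='q' → 'jzomq'
i=8: add t[3]='m' → 'jzomqm'

'jzomqm'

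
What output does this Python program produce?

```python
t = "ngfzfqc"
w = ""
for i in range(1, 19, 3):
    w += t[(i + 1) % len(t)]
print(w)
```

fqgfnz

i=1: add t[2]='f' → 'f'
i=4: add t[5]='q' → 'fq'
i=7: add t[1]='g' → 'fqg'
i=10: add t[4]='f' → 'fqgf'
i=13: add t[0]='n' → 'fqgfn'
i=16: add t[3]='z' → 'fqgfnz'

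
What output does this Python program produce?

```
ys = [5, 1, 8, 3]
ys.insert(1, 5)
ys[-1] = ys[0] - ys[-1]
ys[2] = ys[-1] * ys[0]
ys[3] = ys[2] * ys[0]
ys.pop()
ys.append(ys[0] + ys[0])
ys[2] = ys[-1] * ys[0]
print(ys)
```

insert 5 at 1 → [5, 5, 1, 8, 3]
ys[-1] = ys[0]-ys[-1] = 5-3 = 2 → [5, 5, 1, 8, 2]
ys[2] = ys[-1]*ys[0] = 2*5 = 10 → [5, 5, 10, 8, 2]
ys[3] = ys[2]*ys[0] = 10*5 = 50 → [5, 5, 10, 50, 2]
pop() removes 2 → [5, 5, 10, 50]
append ys[0]+ys[0] = 5+5 = 10 → [5, 5, 10, 50, 10]
ys[2] = ys[-1]*ys[0] = 10*5 = 50 → [5, 5, 50, 50, 10]

[5, 5, 50, 50, 10]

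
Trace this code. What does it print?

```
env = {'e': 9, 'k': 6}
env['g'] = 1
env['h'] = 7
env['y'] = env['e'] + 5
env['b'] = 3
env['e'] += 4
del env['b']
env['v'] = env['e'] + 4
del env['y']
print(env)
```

env['g'] = 1 → {'e': 9, 'k': 6, 'g': 1}
env['h'] = 7 → {'e': 9, 'k': 6, 'g': 1, 'h': 7}
env['y'] = env['e']+5 = 14 → {'e': 9, 'k': 6, 'g': 1, 'h': 7, 'y': 14}
env['b'] = 3 → {'e': 9, 'k': 6, 'g': 1, 'h': 7, 'y': 14, 'b': 3}
env['e'] = 9+4 = 13 → {'e': 13, 'k': 6, 'g': 1, 'h': 7, 'y': 14, 'b': 3}
del 'b' → {'e': 13, 'k': 6, 'g': 1, 'h': 7, 'y': 14}
env['v'] = env['e']+4 = 17 → {'e': 13, 'k': 6, 'g': 1, 'h': 7, 'y': 14, 'v': 17}
del 'y' → {'e': 13, 'k': 6, 'g': 1, 'h': 7, 'v': 17}

{'e': 13, 'k': 6, 'g': 1, 'h': 7, 'v': 17}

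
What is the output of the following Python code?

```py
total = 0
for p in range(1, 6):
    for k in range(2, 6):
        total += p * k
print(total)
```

p=1,k=2: total = 0+2 = 2
p=1,k=3: total = 2+3 = 5
p=1,k=4: total = 5+4 = 9
p=1,k=5: total = 9+5 = 14
p=2,k=2: total = 14+4 = 18
p=2,k=3: total = 18+6 = 24
p=2,k=4: total = 24+8 = 32
p=2,k=5: total = 32+10 = 42
p=3,k=2: total = 42+6 = 48
p=3,k=3: total = 48+9 = 57
p=3,k=4: total = 57+12 = 69
p=3,k=5: total = 69+15 = 84
p=4,k=2: total = 84+8 = 92
p=4,k=3: total = 92+12 = 104
p=4,k=4: total = 104+16 = 120
p=4,k=5: total = 120+20 = 140
p=5,k=2: total = 140+10 = 150
p=5,k=3: total = 150+15 = 165
p=5,k=4: total = 165+20 = 185
p=5,k=5: total = 185+25 = 210

210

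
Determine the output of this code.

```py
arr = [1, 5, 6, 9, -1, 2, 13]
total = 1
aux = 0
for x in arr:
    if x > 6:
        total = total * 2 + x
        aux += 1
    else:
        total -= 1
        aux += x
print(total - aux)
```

x=1: not >6, total = 1-1 = 0; aux=1
x=5: not >6, total = 0-1 = -1; aux=6
x=6: not >6, total = (-1)-1 = -2; aux=12
x=9: >6, total = (-2)*2+9 = 5; aux=13
x=-1: not >6, total = 5-1 = 4; aux=12
x=2: not >6, total = 4-1 = 3; aux=14
x=13: >6, total = 3*2+13 = 19; aux=15
total-aux = 19-15 = 4

4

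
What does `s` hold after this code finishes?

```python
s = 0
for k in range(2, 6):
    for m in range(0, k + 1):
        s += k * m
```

k=2,m=0: s = 0+0 = 0
k=2,m=1: s = 0+2 = 2
k=2,m=2: s = 2+4 = 6
k=3,m=0: s = 6+0 = 6
k=3,m=1: s = 6+3 = 9
k=3,m=2: s = 9+6 = 15
k=3,m=3: s = 15+9 = 24
k=4,m=0: s = 24+0 = 24
k=4,m=1: s = 24+4 = 28
k=4,m=2: s = 28+8 = 36
k=4,m=3: s = 36+12 = 48
k=4,m=4: s = 48+16 = 64
k=5,m=0: s = 64+0 = 64
k=5,m=1: s = 64+5 = 69
k=5,m=2: s = 69+10 = 79
k=5,m=3: s = 79+15 = 94
k=5,m=4: s = 94+20 = 114
k=5,m=5: s = 114+25 = 139

139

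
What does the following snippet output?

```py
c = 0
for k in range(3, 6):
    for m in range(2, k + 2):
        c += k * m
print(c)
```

k=3,m=2: c = 0+6 = 6
k=3,m=3: c = 6+9 = 15
k=3,m=4: c = 15+12 = 27
k=4,m=2: c = 27+8 = 35
k=4,m=3: c = 35+12 = 47
k=4,m=4: c = 47+16 = 63
k=4,m=5: c = 63+20 = 83
k=5,m=2: c = 83+10 = 93
k=5,m=3: c = 93+15 = 108
k=5,m=4: c = 108+20 = 128
k=5,m=5: c = 128+25 = 153
k=5,m=6: c = 153+30 = 183

183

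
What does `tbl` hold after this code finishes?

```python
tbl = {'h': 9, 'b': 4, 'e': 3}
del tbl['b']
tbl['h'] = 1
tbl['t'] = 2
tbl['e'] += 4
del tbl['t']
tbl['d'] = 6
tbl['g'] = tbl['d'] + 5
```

del 'b' → {'h': 9, 'e': 3}
tbl['h'] = 1 → {'h': 1, 'e': 3}
tbl['t'] = 2 → {'h': 1, 'e': 3, 't': 2}
tbl['e'] = 3+4 = 7 → {'h': 1, 'e': 7, 't': 2}
del 't' → {'h': 1, 'e': 7}
tbl['d'] = 6 → {'h': 1, 'e': 7, 'd': 6}
tbl['g'] = tbl['d']+5 = 11 → {'h': 1, 'e': 7, 'd': 6, 'g': 11}

{'h': 1, 'e': 7, 'd': 6, 'g': 11}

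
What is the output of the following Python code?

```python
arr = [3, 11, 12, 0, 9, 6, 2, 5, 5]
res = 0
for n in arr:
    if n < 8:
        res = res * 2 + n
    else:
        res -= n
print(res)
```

-713

n=3: <8, res = 0*2+3 = 3
n=11: not <8, res = 3-11 = -8
n=12: not <8, res = (-8)-12 = -20
n=0: <8, res = (-20)*2+0 = -40
n=9: not <8, res = (-40)-9 = -49
n=6: <8, res = (-49)*2+6 = -92
n=2: <8, res = (-92)*2+2 = -182
n=5: <8, res = (-182)*2+5 = -359
n=5: <8, res = (-359)*2+5 = -713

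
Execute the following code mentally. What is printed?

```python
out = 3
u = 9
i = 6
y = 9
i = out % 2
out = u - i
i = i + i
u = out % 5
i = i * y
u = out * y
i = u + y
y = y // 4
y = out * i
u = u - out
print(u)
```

i = 3%2 = 1
out = 9-1 = 8
i = 1+1 = 2
u = 8%5 = 3
i = 2*9 = 18
u = 8*9 = 72
i = 72+9 = 81
y = 9//4 = 2
y = 8*81 = 648
u = 72-8 = 64

64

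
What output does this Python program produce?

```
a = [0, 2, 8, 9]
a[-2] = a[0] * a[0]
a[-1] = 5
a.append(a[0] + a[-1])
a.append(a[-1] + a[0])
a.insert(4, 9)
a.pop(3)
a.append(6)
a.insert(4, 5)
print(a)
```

[0, 2, 0, 9, 5, 5, 5, 6]

a[-2] = a[0]*a[0] = 0*0 = 0 → [0, 2, 0, 9]
a[-1] = 5 → [0, 2, 0, 5]
append a[0]+a[-1] = 0+5 = 5 → [0, 2, 0, 5, 5]
append a[-1]+a[0] = 5+0 = 5 → [0, 2, 0, 5, 5, 5]
insert 9 at 4 → [0, 2, 0, 5, 9, 5, 5]
pop(3) removes 5 → [0, 2, 0, 9, 5, 5]
append 6 → [0, 2, 0, 9, 5, 5, 6]
insert 5 at 4 → [0, 2, 0, 9, 5, 5, 5, 6]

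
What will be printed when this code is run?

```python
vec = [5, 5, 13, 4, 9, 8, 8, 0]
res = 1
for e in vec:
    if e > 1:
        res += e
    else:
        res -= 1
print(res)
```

52

e=5: >1, res = 1+5 = 6
e=5: >1, res = 6+5 = 11
e=13: >1, res = 11+13 = 24
e=4: >1, res = 24+4 = 28
e=9: >1, res = 28+9 = 37
e=8: >1, res = 37+8 = 45
e=8: >1, res = 45+8 = 53
e=0: not >1, res = 53-1 = 52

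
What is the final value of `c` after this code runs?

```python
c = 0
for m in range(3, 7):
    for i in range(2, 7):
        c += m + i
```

170

m=3,i=2: c = 0+5 = 5
m=3,i=3: c = 5+6 = 11
m=3,i=4: c = 11+7 = 18
m=3,i=5: c = 18+8 = 26
m=3,i=6: c = 26+9 = 35
m=4,i=2: c = 35+6 = 41
m=4,i=3: c = 41+7 = 48
m=4,i=4: c = 48+8 = 56
m=4,i=5: c = 56+9 = 65
m=4,i=6: c = 65+10 = 75
m=5,i=2: c = 75+7 = 82
m=5,i=3: c = 82+8 = 90
m=5,i=4: c = 90+9 = 99
m=5,i=5: c = 99+10 = 109
m=5,i=6: c = 109+11 = 120
m=6,i=2: c = 120+8 = 128
m=6,i=3: c = 128+9 = 137
m=6,i=4: c = 137+10 = 147
m=6,i=5: c = 147+11 = 158
m=6,i=6: c = 158+12 = 170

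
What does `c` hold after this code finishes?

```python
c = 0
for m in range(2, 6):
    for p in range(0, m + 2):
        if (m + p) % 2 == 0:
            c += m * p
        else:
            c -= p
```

m=2,p=0: even sum, c = 0+0 = 0
m=2,p=1: odd sum, c = 0-1 = -1
m=2,p=2: even sum, c = (-1)+4 = 3
m=2,p=3: odd sum, c = 3-3 = 0
m=3,p=0: odd sum, c = 0-0 = 0
m=3,p=1: even sum, c = 0+3 = 3
m=3,p=2: odd sum, c = 3-2 = 1
m=3,p=3: even sum, c = 1+9 = 10
m=3,p=4: odd sum, c = 10-4 = 6
m=4,p=0: even sum, c = 6+0 = 6
m=4,p=1: odd sum, c = 6-1 = 5
m=4,p=2: even sum, c = 5+8 = 13
m=4,p=3: odd sum, c = 13-3 = 10
m=4,p=4: even sum, c = 10+16 = 26
m=4,p=5: odd sum, c = 26-5 = 21
m=5,p=0: odd sum, c = 21-0 = 21
m=5,p=1: even sum, c = 21+5 = 26
m=5,p=2: odd sum, c = 26-2 = 24
m=5,p=3: even sum, c = 24+15 = 39
m=5,p=4: odd sum, c = 39-4 = 35
m=5,p=5: even sum, c = 35+25 = 60
m=5,p=6: odd sum, c = 60-6 = 54

54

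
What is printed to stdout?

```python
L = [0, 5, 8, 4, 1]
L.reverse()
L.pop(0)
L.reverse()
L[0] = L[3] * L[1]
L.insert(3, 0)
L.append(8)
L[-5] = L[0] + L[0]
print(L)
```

reverse → [1, 4, 8, 5, 0]
pop(0) removes 1 → [4, 8, 5, 0]
reverse → [0, 5, 8, 4]
L[0] = L[3]*L[1] = 4*5 = 20 → [20, 5, 8, 4]
insert 0 at 3 → [20, 5, 8, 0, 4]
append 8 → [20, 5, 8, 0, 4, 8]
L[-5] = L[0]+L[0] = 20+20 = 40 → [20, 40, 8, 0, 4, 8]

[20, 40, 8, 0, 4, 8]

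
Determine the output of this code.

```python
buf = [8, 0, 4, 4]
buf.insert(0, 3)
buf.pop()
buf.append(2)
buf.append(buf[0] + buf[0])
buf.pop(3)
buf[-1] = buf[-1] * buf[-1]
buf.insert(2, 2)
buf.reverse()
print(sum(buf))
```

51

insert 3 at 0 → [3, 8, 0, 4, 4]
pop() removes 4 → [3, 8, 0, 4]
append 2 → [3, 8, 0, 4, 2]
append buf[0]+buf[0] = 3+3 = 6 → [3, 8, 0, 4, 2, 6]
pop(3) removes 4 → [3, 8, 0, 2, 6]
buf[-1] = buf[-1]*buf[-1] = 6*6 = 36 → [3, 8, 0, 2, 36]
insert 2 at 2 → [3, 8, 2, 0, 2, 36]
reverse → [36, 2, 0, 2, 8, 3]
sum = 51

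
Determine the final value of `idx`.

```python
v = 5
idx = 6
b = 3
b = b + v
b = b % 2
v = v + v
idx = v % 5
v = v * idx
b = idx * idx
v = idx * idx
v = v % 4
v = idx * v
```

b = 3+5 = 8
b = 8%2 = 0
v = 5+5 = 10
idx = 10%5 = 0
v = 10*0 = 0
b = 0*0 = 0
v = 0*0 = 0
v = 0%4 = 0
v = 0*0 = 0

0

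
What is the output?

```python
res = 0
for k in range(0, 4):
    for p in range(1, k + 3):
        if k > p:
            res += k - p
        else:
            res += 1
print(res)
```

k=0,p=1: not 0>1, res = 0+1 = 1
k=0,p=2: not 0>2, res = 1+1 = 2
k=1,p=1: not 1>1, res = 2+1 = 3
k=1,p=2: not 1>2, res = 3+1 = 4
k=1,p=3: not 1>3, res = 4+1 = 5
k=2,p=1: 2>1, res = 5+1 = 6
k=2,p=2: not 2>2, res = 6+1 = 7
k=2,p=3: not 2>3, res = 7+1 = 8
k=2,p=4: not 2>4, res = 8+1 = 9
k=3,p=1: 3>1, res = 9+2 = 11
k=3,p=2: 3>2, res = 11+1 = 12
k=3,p=3: not 3>3, res = 12+1 = 13
k=3,p=4: not 3>4, res = 13+1 = 14
k=3,p=5: not 3>5, res = 14+1 = 15

15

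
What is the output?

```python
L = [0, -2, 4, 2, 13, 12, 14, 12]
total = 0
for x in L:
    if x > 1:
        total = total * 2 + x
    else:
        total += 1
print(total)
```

x=0: not >1, total = 0+1 = 1
x=-2: not >1, total = 1+1 = 2
x=4: >1, total = 2*2+4 = 8
x=2: >1, total = 8*2+2 = 18
x=13: >1, total = 18*2+13 = 49
x=12: >1, total = 49*2+12 = 110
x=14: >1, total = 110*2+14 = 234
x=12: >1, total = 234*2+12 = 480

480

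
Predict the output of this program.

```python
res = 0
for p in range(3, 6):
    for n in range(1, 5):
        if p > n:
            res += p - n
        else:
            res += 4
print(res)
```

31

p=3,n=1: 3>1, res = 0+2 = 2
p=3,n=2: 3>2, res = 2+1 = 3
p=3,n=3: not 3>3, res = 3+4 = 7
p=3,n=4: not 3>4, res = 7+4 = 11
p=4,n=1: 4>1, res = 11+3 = 14
p=4,n=2: 4>2, res = 14+2 = 16
p=4,n=3: 4>3, res = 16+1 = 17
p=4,n=4: not 4>4, res = 17+4 = 21
p=5,n=1: 5>1, res = 21+4 = 25
p=5,n=2: 5>2, res = 25+3 = 28
p=5,n=3: 5>3, res = 28+2 = 30
p=5,n=4: 5>4, res = 30+1 = 31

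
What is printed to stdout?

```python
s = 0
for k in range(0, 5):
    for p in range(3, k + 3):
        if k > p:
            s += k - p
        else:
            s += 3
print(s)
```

k=1,p=3: not 1>3, s = 0+3 = 3
k=2,p=3: not 2>3, s = 3+3 = 6
k=2,p=4: not 2>4, s = 6+3 = 9
k=3,p=3: not 3>3, s = 9+3 = 12
k=3,p=4: not 3>4, s = 12+3 = 15
k=3,p=5: not 3>5, s = 15+3 = 18
k=4,p=3: 4>3, s = 18+1 = 19
k=4,p=4: not 4>4, s = 19+3 = 22
k=4,p=5: not 4>5, s = 22+3 = 25
k=4,p=6: not 4>6, s = 25+3 = 28

28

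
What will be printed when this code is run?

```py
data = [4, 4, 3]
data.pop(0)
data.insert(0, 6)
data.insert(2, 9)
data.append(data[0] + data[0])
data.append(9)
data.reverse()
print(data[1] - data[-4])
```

9

pop(0) removes 4 → [4, 3]
insert 6 at 0 → [6, 4, 3]
insert 9 at 2 → [6, 4, 9, 3]
append data[0]+data[0] = 6+6 = 12 → [6, 4, 9, 3, 12]
append 9 → [6, 4, 9, 3, 12, 9]
reverse → [9, 12, 3, 9, 4, 6]
data[1]-data[-4] = 12-3 = 9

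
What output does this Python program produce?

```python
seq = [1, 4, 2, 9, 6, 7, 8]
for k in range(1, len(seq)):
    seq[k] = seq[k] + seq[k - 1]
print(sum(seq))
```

k=1: seq[1] = 4+1 = 5 → [1, 5, 2, 9, 6, 7, 8]
k=2: seq[2] = 2+5 = 7 → [1, 5, 7, 9, 6, 7, 8]
k=3: seq[3] = 9+7 = 16 → [1, 5, 7, 16, 6, 7, 8]
k=4: seq[4] = 6+16 = 22 → [1, 5, 7, 16, 22, 7, 8]
k=5: seq[5] = 7+22 = 29 → [1, 5, 7, 16, 22, 29, 8]
k=6: seq[6] = 8+29 = 37 → [1, 5, 7, 16, 22, 29, 37]
sum = 117

117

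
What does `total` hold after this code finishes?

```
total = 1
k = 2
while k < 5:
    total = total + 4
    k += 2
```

9

k=2: total = 1+4 = 5
k=4: total = 5+4 = 9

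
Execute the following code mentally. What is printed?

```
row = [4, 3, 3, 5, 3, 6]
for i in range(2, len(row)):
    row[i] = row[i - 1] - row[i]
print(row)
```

i=2: row[2] = 3-3 = 0 → [4, 3, 0, 5, 3, 6]
i=3: row[3] = 0-5 = -5 → [4, 3, 0, -5, 3, 6]
i=4: row[4] = (-5)-3 = -8 → [4, 3, 0, -5, -8, 6]
i=5: row[5] = (-8)-6 = -14 → [4, 3, 0, -5, -8, -14]

[4, 3, 0, -5, -8, -14]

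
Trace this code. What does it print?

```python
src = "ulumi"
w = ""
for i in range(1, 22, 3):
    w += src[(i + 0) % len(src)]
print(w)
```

i=1: add src[1]='l' → 'l'
i=4: add src[4]='i' → 'li'
i=7: add src[2]='u' → 'liu'
i=10: add src[0]='u' → 'liuu'
i=13: add src[3]='m' → 'liuum'
i=16: add src[1]='l' → 'liuuml'
i=19: add src[4]='i' → 'liuumli'

liuumli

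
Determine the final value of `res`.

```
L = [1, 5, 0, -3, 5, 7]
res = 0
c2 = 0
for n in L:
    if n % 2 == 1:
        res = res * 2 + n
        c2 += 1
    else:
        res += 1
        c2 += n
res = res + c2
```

n=1: odd, res = 0*2+1 = 1; c2=1
n=5: odd, res = 1*2+5 = 7; c2=2
n=0: not odd, res = 7+1 = 8; c2=2
n=-3: odd, res = 8*2+(-3) = 13; c2=3
n=5: odd, res = 13*2+5 = 31; c2=4
n=7: odd, res = 31*2+7 = 69; c2=5
res+c2 = 69+5 = 74

74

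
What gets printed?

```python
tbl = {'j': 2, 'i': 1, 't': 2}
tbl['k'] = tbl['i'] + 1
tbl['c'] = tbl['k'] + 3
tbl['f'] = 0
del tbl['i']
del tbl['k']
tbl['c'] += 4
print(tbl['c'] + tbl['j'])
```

11

tbl['k'] = tbl['i']+1 = 2 → {'j': 2, 'i': 1, 't': 2, 'k': 2}
tbl['c'] = tbl['k']+3 = 5 → {'j': 2, 'i': 1, 't': 2, 'k': 2, 'c': 5}
tbl['f'] = 0 → {'j': 2, 'i': 1, 't': 2, 'k': 2, 'c': 5, 'f': 0}
del 'i' → {'j': 2, 't': 2, 'k': 2, 'c': 5, 'f': 0}
del 'k' → {'j': 2, 't': 2, 'c': 5, 'f': 0}
tbl['c'] = 5+4 = 9 → {'j': 2, 't': 2, 'c': 9, 'f': 0}
tbl['c']+tbl['j'] = 9+2 = 11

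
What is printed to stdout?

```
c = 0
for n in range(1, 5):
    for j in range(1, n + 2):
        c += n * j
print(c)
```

105

n=1,j=1: c = 0+1 = 1
n=1,j=2: c = 1+2 = 3
n=2,j=1: c = 3+2 = 5
n=2,j=2: c = 5+4 = 9
n=2,j=3: c = 9+6 = 15
n=3,j=1: c = 15+3 = 18
n=3,j=2: c = 18+6 = 24
n=3,j=3: c = 24+9 = 33
n=3,j=4: c = 33+12 = 45
n=4,j=1: c = 45+4 = 49
n=4,j=2: c = 49+8 = 57
n=4,j=3: c = 57+12 = 69
n=4,j=4: c = 69+16 = 85
n=4,j=5: c = 85+20 = 105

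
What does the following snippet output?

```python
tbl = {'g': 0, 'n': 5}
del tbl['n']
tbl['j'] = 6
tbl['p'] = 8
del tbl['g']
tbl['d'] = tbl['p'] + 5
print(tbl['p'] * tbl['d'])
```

104

del 'n' → {'g': 0}
tbl['j'] = 6 → {'g': 0, 'j': 6}
tbl['p'] = 8 → {'g': 0, 'j': 6, 'p': 8}
del 'g' → {'j': 6, 'p': 8}
tbl['d'] = tbl['p']+5 = 13 → {'j': 6, 'p': 8, 'd': 13}
tbl['p']*tbl['d'] = 8*13 = 104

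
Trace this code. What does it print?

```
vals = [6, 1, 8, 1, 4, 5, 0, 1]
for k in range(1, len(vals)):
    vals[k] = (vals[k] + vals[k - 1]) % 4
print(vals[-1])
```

k=1: vals[1] = (1+6)%4 = 3 → [6, 3, 8, 1, 4, 5, 0, 1]
k=2: vals[2] = (8+3)%4 = 3 → [6, 3, 3, 1, 4, 5, 0, 1]
k=3: vals[3] = (1+3)%4 = 0 → [6, 3, 3, 0, 4, 5, 0, 1]
k=4: vals[4] = (4+0)%4 = 0 → [6, 3, 3, 0, 0, 5, 0, 1]
k=5: vals[5] = (5+0)%4 = 1 → [6, 3, 3, 0, 0, 1, 0, 1]
k=6: vals[6] = (0+1)%4 = 1 → [6, 3, 3, 0, 0, 1, 1, 1]
k=7: vals[7] = (1+1)%4 = 2 → [6, 3, 3, 0, 0, 1, 1, 2]

2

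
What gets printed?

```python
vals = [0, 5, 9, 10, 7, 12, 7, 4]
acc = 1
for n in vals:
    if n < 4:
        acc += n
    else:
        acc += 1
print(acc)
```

8

n=0: <4, acc = 1+0 = 1
n=5: not <4, acc = 1+1 = 2
n=9: not <4, acc = 2+1 = 3
n=10: not <4, acc = 3+1 = 4
n=7: not <4, acc = 4+1 = 5
n=12: not <4, acc = 5+1 = 6
n=7: not <4, acc = 6+1 = 7
n=4: not <4, acc = 7+1 = 8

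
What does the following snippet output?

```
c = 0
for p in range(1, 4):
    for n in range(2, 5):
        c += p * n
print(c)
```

p=1,n=2: c = 0+2 = 2
p=1,n=3: c = 2+3 = 5
p=1,n=4: c = 5+4 = 9
p=2,n=2: c = 9+4 = 13
p=2,n=3: c = 13+6 = 19
p=2,n=4: c = 19+8 = 27
p=3,n=2: c = 27+6 = 33
p=3,n=3: c = 33+9 = 42
p=3,n=4: c = 42+12 = 54

54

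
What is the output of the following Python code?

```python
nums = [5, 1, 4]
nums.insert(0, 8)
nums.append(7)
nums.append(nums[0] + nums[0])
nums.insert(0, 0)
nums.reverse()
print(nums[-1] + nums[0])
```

16

insert 8 at 0 → [8, 5, 1, 4]
append 7 → [8, 5, 1, 4, 7]
append nums[0]+nums[0] = 8+8 = 16 → [8, 5, 1, 4, 7, 16]
insert 0 at 0 → [0, 8, 5, 1, 4, 7, 16]
reverse → [16, 7, 4, 1, 5, 8, 0]
nums[-1]+nums[0] = 0+16 = 16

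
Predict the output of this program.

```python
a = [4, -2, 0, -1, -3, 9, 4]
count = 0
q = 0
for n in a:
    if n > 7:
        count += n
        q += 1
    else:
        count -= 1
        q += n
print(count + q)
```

n=4: not >7, count = 0-1 = -1; q=4
n=-2: not >7, count = (-1)-1 = -2; q=2
n=0: not >7, count = (-2)-1 = -3; q=2
n=-1: not >7, count = (-3)-1 = -4; q=1
n=-3: not >7, count = (-4)-1 = -5; q=-2
n=9: >7, count = (-5)+9 = 4; q=-1
n=4: not >7, count = 4-1 = 3; q=3
count+q = 3+3 = 6

6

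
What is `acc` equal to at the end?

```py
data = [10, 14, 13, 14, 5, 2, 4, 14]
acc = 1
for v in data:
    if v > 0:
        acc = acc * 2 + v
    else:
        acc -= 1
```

3142

v=10: >0, acc = 1*2+10 = 12
v=14: >0, acc = 12*2+14 = 38
v=13: >0, acc = 38*2+13 = 89
v=14: >0, acc = 89*2+14 = 192
v=5: >0, acc = 192*2+5 = 389
v=2: >0, acc = 389*2+2 = 780
v=4: >0, acc = 780*2+4 = 1564
v=14: >0, acc = 1564*2+14 = 3142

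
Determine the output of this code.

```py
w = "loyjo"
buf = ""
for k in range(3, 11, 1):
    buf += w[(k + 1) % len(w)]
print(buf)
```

oloyjolo

k=3: add w[4]='o' → 'o'
k=4: add w[0]='l' → 'ol'
k=5: add w[1]='o' → 'olo'
k=6: add w[2]='y' → 'oloy'
k=7: add w[3]='j' → 'oloyj'
k=8: add w[4]='o' → 'oloyjo'
k=9: add w[0]='l' → 'oloyjol'
k=10: add w[1]='o' → 'oloyjolo'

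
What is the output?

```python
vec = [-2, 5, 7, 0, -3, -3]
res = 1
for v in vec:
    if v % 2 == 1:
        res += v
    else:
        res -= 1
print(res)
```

v=-2: not odd, res = 1-1 = 0
v=5: odd, res = 0+5 = 5
v=7: odd, res = 5+7 = 12
v=0: not odd, res = 12-1 = 11
v=-3: odd, res = 11+(-3) = 8
v=-3: odd, res = 8+(-3) = 5

5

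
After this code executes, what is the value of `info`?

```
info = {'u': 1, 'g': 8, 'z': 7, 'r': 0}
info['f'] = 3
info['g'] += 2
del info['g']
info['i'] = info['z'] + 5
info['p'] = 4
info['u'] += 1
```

{'u': 2, 'z': 7, 'r': 0, 'f': 3, 'i': 12, 'p': 4}

info['f'] = 3 → {'u': 1, 'g': 8, 'z': 7, 'r': 0, 'f': 3}
info['g'] = 8+2 = 10 → {'u': 1, 'g': 10, 'z': 7, 'r': 0, 'f': 3}
del 'g' → {'u': 1, 'z': 7, 'r': 0, 'f': 3}
info['i'] = info['z']+5 = 12 → {'u': 1, 'z': 7, 'r': 0, 'f': 3, 'i': 12}
info['p'] = 4 → {'u': 1, 'z': 7, 'r': 0, 'f': 3, 'i': 12, 'p': 4}
info['u'] = 1+1 = 2 → {'u': 2, 'z': 7, 'r': 0, 'f': 3, 'i': 12, 'p': 4}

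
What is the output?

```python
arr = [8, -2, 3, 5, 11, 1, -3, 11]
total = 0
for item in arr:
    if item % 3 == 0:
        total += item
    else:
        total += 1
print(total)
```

item=8: not %3==0, total = 0+1 = 1
item=-2: not %3==0, total = 1+1 = 2
item=3: %3==0, total = 2+3 = 5
item=5: not %3==0, total = 5+1 = 6
item=11: not %3==0, total = 6+1 = 7
item=1: not %3==0, total = 7+1 = 8
item=-3: %3==0, total = 8+(-3) = 5
item=11: not %3==0, total = 5+1 = 6

6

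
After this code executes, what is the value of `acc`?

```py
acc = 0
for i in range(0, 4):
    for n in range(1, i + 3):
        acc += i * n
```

i=0,n=1: acc = 0+0 = 0
i=0,n=2: acc = 0+0 = 0
i=1,n=1: acc = 0+1 = 1
i=1,n=2: acc = 1+2 = 3
i=1,n=3: acc = 3+3 = 6
i=2,n=1: acc = 6+2 = 8
i=2,n=2: acc = 8+4 = 12
i=2,n=3: acc = 12+6 = 18
i=2,n=4: acc = 18+8 = 26
i=3,n=1: acc = 26+3 = 29
i=3,n=2: acc = 29+6 = 35
i=3,n=3: acc = 35+9 = 44
i=3,n=4: acc = 44+12 = 56
i=3,n=5: acc = 56+15 = 71

71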